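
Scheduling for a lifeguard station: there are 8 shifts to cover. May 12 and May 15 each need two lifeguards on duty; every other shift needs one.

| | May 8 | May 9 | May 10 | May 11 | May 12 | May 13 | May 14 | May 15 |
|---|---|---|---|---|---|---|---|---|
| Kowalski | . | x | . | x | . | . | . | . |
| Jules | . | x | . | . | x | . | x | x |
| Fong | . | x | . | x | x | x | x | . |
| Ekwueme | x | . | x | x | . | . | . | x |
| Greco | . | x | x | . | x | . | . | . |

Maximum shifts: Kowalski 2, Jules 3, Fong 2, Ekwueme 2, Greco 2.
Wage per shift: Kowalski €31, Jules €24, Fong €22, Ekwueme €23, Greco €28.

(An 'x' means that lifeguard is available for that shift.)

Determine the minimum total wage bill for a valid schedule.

€249

May 8 can only be covered by Ekwueme, so that assignment is forced.
May 13 can only be covered by Fong, so that assignment is forced.
May 15 can only be covered by Jules and Ekwueme, so that assignment is forced.
Picking the cheapest available lifeguard for each shift independently would cost €227, but that ignores the shift limits.
An optimal schedule: May 8→Ekwueme, May 9→Jules, May 10→Greco, May 11→Kowalski, May 12→Jules+Greco, May 13→Fong, May 14→Fong, May 15→Ekwueme+Jules.
Total: 23 + 24 + 28 + 31 + 24 + 28 + 22 + 22 + 23 + 24 = €249.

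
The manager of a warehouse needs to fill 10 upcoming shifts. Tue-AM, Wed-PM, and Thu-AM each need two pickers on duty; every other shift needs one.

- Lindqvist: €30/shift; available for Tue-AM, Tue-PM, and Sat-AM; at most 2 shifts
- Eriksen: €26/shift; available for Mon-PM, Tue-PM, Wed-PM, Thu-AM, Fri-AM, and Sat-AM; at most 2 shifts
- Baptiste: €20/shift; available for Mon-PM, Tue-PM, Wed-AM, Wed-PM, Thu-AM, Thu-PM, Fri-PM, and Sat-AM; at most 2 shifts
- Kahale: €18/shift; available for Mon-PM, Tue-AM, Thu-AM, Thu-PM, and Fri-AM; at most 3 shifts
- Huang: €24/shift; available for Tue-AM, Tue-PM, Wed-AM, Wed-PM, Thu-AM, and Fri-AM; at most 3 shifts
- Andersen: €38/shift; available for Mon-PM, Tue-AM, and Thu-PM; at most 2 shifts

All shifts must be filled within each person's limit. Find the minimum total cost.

Fri-PM can only be covered by Baptiste, so that assignment is forced.
Picking the cheapest available picker for each shift independently would cost €258, but that ignores the shift limits.
An optimal schedule: Mon-PM→Kahale, Tue-AM→Huang+Andersen, Tue-PM→Lindqvist, Wed-AM→Baptiste, Wed-PM→Eriksen+Huang, Thu-AM→Kahale+Huang, Thu-PM→Kahale, Fri-AM→Eriksen, Fri-PM→Baptiste, Sat-AM→Lindqvist.
Total: 18 + 24 + 38 + 30 + 20 + 26 + 24 + 18 + 24 + 18 + 26 + 20 + 30 = €316.

€316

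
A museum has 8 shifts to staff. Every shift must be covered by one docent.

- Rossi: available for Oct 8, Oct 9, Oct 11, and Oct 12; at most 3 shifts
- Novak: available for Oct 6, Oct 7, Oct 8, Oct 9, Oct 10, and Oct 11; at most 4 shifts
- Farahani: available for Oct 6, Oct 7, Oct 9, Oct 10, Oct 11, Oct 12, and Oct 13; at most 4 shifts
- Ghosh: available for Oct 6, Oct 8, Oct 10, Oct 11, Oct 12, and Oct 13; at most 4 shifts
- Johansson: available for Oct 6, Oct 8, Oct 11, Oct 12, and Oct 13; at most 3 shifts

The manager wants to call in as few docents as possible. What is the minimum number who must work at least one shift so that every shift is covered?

8 slots to fill and no one can take more than 4, so at least ⌈8/4⌉ = 2 docents are needed.
Novak and Farahani alone can cover everything: Oct 6→Novak, Oct 7→Novak, Oct 8→Novak, Oct 9→Novak, Oct 10→Farahani, Oct 11→Farahani, Oct 12→Farahani, Oct 13→Farahani.

2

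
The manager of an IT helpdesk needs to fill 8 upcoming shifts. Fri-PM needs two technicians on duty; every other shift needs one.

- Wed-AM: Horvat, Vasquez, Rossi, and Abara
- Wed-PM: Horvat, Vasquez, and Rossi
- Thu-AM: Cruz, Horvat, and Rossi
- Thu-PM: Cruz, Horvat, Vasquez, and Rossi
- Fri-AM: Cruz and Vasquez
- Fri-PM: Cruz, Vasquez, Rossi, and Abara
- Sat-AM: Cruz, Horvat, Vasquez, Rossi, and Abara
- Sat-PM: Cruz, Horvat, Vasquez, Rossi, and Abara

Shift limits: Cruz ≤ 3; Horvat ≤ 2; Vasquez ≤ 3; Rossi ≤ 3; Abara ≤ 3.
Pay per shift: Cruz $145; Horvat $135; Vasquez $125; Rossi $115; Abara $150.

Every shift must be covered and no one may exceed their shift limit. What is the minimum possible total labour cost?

Picking the cheapest available technician for each shift independently would cost $1055, but that ignores the shift limits.
An optimal schedule: Wed-AM→Rossi, Wed-PM→Rossi, Thu-AM→Rossi, Thu-PM→Vasquez, Fri-AM→Vasquez, Fri-PM→Vasquez+Cruz, Sat-AM→Horvat, Sat-PM→Horvat.
Total: 115 + 115 + 115 + 125 + 125 + 125 + 145 + 135 + 135 = $1135.

$1135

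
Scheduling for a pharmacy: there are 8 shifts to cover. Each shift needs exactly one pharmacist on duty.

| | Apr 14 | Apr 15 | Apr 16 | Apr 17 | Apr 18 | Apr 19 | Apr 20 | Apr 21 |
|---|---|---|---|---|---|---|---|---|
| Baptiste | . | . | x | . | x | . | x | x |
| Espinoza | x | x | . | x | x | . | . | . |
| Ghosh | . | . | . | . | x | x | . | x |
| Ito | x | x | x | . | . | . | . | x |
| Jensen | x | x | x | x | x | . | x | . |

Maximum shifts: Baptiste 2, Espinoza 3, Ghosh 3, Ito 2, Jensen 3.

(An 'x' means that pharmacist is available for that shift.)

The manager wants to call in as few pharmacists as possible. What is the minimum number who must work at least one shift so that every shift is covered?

3

8 slots to fill and no one can take more than 3, so at least ⌈8/3⌉ = 3 pharmacists are needed.
Baptiste, Espinoza, and Ghosh alone can cover everything: Apr 14→Espinoza, Apr 15→Espinoza, Apr 16→Baptiste, Apr 17→Espinoza, Apr 18→Ghosh, Apr 19→Ghosh, Apr 20→Baptiste, Apr 21→Ghosh.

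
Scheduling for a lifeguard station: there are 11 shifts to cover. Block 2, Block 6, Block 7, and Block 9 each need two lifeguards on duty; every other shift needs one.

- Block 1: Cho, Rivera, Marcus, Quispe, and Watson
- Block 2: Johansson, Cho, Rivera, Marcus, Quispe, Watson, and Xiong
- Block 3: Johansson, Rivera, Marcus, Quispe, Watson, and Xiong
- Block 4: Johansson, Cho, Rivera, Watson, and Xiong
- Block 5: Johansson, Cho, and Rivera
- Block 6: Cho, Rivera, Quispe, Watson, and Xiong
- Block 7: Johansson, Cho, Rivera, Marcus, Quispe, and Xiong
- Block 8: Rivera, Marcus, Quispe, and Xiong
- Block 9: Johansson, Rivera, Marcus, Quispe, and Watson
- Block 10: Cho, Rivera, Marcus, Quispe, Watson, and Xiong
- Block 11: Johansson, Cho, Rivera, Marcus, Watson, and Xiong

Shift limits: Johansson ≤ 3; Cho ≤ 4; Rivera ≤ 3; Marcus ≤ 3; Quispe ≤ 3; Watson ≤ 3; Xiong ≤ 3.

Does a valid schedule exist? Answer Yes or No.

One valid schedule: Block 1→Cho, Block 2→Marcus+Quispe, Block 3→Johansson, Block 4→Johansson, Block 5→Johansson, Block 6→Cho+Rivera, Block 7→Marcus+Quispe, Block 8→Rivera, Block 9→Rivera+Marcus, Block 10→Cho, Block 11→Cho.
Loads: Johansson 3/3, Cho 4/4, Rivera 3/3, Marcus 3/3, Quispe 2/3, Watson 0/3, Xiong 0/3 — all within limits.

Yes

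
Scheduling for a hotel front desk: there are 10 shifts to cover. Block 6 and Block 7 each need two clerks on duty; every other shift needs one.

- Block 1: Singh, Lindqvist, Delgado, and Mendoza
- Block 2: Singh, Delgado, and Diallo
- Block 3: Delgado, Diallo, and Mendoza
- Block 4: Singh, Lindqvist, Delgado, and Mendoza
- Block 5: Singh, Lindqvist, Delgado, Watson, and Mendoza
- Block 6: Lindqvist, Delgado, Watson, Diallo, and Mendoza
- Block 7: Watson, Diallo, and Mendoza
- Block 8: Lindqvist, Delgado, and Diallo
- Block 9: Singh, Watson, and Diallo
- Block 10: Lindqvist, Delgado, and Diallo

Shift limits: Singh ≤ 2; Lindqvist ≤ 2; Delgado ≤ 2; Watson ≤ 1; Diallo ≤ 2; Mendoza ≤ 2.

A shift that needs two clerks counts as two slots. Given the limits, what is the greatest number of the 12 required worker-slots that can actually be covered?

Total capacity across all clerks is 2+2+2+1+2+2 = 11, and 12 slots are needed, so at most 11 can be filled.
An assignment achieving 11: Block 1→Delgado, Block 2→Singh, Block 3→Delgado, Block 4→Mendoza, Block 5→Mendoza, Block 6→Diallo, Block 7→Watson+Diallo, Block 8→Lindqvist, Block 9→Singh, Block 10→Lindqvist.
Loads: Singh 2/2, Lindqvist 2/2, Delgado 2/2, Watson 1/1, Diallo 2/2, Mendoza 2/2.

11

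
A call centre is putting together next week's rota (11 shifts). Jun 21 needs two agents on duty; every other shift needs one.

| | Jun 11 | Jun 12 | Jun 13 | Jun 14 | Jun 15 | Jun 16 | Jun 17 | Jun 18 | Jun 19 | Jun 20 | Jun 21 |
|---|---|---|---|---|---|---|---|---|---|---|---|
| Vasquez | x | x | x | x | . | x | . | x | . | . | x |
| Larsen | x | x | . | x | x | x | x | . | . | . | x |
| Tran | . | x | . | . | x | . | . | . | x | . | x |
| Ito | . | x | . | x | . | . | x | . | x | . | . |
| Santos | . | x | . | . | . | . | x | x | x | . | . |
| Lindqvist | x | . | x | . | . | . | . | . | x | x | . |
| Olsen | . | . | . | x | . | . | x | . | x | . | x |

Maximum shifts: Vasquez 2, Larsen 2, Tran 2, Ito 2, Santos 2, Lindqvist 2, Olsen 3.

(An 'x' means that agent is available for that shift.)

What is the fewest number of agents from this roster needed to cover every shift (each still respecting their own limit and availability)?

6

12 slots to fill and no one can take more than 3, so at least ⌈12/3⌉ = 4 agents are needed.
Any 5 agents together have capacity at most 3+2+2+2+2 = 11 < 12 slots, so 5 can never suffice.
Vasquez, Larsen, Tran, Ito, Santos, and Lindqvist alone can cover everything: Jun 11→Lindqvist, Jun 12→Santos, Jun 13→Vasquez, Jun 14→Ito, Jun 15→Larsen, Jun 16→Vasquez, Jun 17→Ito, Jun 18→Santos, Jun 19→Tran, Jun 20→Lindqvist, Jun 21→Larsen+Tran.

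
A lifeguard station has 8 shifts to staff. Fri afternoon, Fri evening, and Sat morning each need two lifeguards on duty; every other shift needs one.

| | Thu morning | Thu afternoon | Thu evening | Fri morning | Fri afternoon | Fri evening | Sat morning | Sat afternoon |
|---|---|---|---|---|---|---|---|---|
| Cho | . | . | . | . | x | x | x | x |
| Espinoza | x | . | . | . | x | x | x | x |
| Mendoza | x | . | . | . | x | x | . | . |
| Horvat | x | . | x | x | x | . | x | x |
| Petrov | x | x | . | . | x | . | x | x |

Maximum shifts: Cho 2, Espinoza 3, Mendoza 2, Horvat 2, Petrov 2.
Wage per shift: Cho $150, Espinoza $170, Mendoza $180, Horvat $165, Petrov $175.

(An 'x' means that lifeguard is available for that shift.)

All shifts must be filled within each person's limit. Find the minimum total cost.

Thu afternoon can only be covered by Petrov, so that assignment is forced.
Thu evening can only be covered by Horvat, so that assignment is forced.
Fri morning can only be covered by Horvat, so that assignment is forced.
Picking the cheapest available lifeguard for each shift independently would cost $1770, but that ignores the shift limits.
An optimal schedule: Thu morning→Mendoza, Thu afternoon→Petrov, Thu evening→Horvat, Fri morning→Horvat, Fri afternoon→Espinoza+Mendoza, Fri evening→Cho+Espinoza, Sat morning→Espinoza+Petrov, Sat afternoon→Cho.
Total: 180 + 175 + 165 + 165 + 170 + 180 + 150 + 170 + 170 + 175 + 150 = $1850.

$1850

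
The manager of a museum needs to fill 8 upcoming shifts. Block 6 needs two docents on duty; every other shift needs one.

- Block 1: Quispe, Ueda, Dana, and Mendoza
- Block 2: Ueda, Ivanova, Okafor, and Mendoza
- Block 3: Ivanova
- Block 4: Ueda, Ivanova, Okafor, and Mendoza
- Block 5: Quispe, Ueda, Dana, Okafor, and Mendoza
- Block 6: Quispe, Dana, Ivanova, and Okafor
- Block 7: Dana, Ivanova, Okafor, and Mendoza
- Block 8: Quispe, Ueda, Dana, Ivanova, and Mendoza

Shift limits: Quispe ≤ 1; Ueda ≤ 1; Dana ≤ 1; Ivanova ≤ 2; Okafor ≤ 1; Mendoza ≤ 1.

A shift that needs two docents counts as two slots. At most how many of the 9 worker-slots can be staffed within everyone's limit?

7

Total capacity across all docents is 1+1+1+2+1+1 = 7, and 9 slots are needed, so at most 7 can be filled.
An assignment achieving 7: Block 1→Quispe, Block 2→Ueda, Block 3→Ivanova, Block 4→Ivanova, Block 6→Dana+Okafor, Block 7→Mendoza.
Loads: Quispe 1/1, Ueda 1/1, Dana 1/1, Ivanova 2/2, Okafor 1/1, Mendoza 1/1.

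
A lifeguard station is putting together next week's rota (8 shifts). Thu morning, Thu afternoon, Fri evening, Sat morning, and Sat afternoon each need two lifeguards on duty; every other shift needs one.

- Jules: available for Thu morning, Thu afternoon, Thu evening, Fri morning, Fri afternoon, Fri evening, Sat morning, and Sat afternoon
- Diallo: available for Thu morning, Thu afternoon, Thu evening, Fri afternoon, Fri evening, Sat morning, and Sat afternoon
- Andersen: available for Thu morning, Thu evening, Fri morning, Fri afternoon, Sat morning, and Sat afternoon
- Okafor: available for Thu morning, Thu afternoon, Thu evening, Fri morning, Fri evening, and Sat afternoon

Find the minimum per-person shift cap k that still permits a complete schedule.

With 4 lifeguards and 13 worker-slots to fill, someone must work at least ⌈13/4⌉ = 4 shifts, so k ≥ 4.
k = 4 works: Thu morning→Andersen+Okafor, Thu afternoon→Jules+Diallo, Thu evening→Diallo, Fri morning→Jules, Fri afternoon→Jules, Fri evening→Jules+Diallo, Sat morning→Diallo+Andersen, Sat afternoon→Andersen+Okafor.
Loads: Jules 4, Diallo 4, Andersen 3, Okafor 2 — all ≤ 4.

4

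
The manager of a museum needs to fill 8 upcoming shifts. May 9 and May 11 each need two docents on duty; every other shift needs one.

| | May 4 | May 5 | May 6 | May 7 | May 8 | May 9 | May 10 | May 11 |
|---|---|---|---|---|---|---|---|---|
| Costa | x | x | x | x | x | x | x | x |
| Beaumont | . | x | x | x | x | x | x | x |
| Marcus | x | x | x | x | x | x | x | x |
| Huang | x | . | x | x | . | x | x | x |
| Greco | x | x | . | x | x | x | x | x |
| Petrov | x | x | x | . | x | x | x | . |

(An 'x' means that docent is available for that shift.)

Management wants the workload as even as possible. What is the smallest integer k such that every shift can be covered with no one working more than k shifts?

With 6 docents and 10 worker-slots to fill, someone must work at least ⌈10/6⌉ = 2 shifts, so k ≥ 2.
k = 2 works: May 4→Costa, May 5→Costa, May 6→Beaumont, May 7→Beaumont, May 8→Marcus, May 9→Huang+Greco, May 10→Marcus, May 11→Huang+Greco.
Loads: Costa 2, Beaumont 2, Marcus 2, Huang 2, Greco 2, Petrov 0 — all ≤ 2.

2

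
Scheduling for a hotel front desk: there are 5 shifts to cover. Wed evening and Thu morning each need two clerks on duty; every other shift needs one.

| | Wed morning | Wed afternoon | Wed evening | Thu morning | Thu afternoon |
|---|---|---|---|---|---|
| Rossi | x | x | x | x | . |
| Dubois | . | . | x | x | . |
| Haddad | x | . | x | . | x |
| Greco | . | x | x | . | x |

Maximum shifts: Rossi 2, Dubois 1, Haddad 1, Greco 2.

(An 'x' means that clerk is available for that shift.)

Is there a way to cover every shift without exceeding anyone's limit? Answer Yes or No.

No

Shifts {Wed morning, Wed afternoon, Wed evening, Thu morning, Thu afternoon} need 7 worker-slots in total, but the clerks available for any of those shifts (Rossi, Dubois, Haddad, and Greco) can supply at most 6 among them. So no valid schedule exists.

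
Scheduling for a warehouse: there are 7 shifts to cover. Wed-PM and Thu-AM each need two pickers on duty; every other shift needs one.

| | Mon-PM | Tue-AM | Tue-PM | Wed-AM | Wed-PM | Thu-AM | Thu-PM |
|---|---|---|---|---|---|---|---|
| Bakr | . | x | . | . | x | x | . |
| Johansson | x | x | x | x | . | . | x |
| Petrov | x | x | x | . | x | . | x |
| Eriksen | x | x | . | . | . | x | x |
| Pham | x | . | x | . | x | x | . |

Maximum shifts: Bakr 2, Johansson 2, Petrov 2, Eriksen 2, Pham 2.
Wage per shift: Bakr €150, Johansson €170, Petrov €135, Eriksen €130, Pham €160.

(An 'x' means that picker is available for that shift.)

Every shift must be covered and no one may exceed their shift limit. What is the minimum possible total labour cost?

€1320

Wed-AM can only be covered by Johansson, so that assignment is forced.
Picking the cheapest available picker for each shift independently would cost €1260, but that ignores the shift limits.
An optimal schedule: Mon-PM→Pham, Tue-AM→Bakr, Tue-PM→Petrov, Wed-AM→Johansson, Wed-PM→Petrov+Bakr, Thu-AM→Eriksen+Pham, Thu-PM→Eriksen.
Total: 160 + 150 + 135 + 170 + 135 + 150 + 130 + 160 + 130 = €1320.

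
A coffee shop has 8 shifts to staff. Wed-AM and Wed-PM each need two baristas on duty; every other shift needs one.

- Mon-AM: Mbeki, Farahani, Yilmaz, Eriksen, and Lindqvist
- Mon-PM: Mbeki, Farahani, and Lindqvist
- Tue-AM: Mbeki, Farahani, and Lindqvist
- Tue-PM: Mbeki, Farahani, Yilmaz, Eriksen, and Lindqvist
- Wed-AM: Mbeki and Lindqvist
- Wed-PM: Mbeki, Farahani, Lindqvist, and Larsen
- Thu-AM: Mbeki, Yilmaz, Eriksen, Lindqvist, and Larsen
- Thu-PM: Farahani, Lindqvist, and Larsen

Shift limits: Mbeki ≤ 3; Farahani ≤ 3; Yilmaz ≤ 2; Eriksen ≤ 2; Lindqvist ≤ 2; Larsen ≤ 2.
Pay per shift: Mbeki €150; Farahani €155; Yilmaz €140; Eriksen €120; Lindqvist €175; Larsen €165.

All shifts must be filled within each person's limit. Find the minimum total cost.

€1470

Wed-AM can only be covered by Mbeki and Lindqvist, so that assignment is forced.
Picking the cheapest available barista for each shift independently would cost €1445, but that ignores the shift limits.
An optimal schedule: Mon-AM→Eriksen, Mon-PM→Mbeki, Tue-AM→Farahani, Tue-PM→Eriksen, Wed-AM→Mbeki+Lindqvist, Wed-PM→Mbeki+Farahani, Thu-AM→Yilmaz, Thu-PM→Farahani.
Total: 120 + 150 + 155 + 120 + 150 + 175 + 150 + 155 + 140 + 155 = €1470.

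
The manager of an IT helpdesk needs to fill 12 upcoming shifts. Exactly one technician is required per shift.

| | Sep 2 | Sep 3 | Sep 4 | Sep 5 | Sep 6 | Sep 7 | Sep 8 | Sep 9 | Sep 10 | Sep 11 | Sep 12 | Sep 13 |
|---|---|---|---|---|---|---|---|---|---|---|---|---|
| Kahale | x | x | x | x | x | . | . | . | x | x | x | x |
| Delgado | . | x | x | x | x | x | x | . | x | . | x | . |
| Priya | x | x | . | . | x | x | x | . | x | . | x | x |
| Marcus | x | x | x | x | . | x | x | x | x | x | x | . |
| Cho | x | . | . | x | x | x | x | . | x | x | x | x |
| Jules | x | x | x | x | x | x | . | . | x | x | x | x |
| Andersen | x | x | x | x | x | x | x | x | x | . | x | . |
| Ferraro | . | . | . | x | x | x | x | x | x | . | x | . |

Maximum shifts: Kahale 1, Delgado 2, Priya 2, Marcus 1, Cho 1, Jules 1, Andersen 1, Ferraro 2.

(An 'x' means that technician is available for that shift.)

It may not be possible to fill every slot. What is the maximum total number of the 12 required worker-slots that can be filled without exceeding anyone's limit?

11

Total capacity across all technicians is 1+2+2+1+1+1+1+2 = 11, and 12 slots are needed, so at most 11 can be filled.
An assignment achieving 11: Sep 2→Priya, Sep 3→Delgado, Sep 4→Delgado, Sep 5→Jules, Sep 6→Andersen, Sep 7→Ferraro, Sep 8→Cho, Sep 9→Marcus, Sep 10→Ferraro, Sep 11→Kahale, Sep 13→Priya.
Loads: Kahale 1/1, Delgado 2/2, Priya 2/2, Marcus 1/1, Cho 1/1, Jules 1/1, Andersen 1/1, Ferraro 2/2.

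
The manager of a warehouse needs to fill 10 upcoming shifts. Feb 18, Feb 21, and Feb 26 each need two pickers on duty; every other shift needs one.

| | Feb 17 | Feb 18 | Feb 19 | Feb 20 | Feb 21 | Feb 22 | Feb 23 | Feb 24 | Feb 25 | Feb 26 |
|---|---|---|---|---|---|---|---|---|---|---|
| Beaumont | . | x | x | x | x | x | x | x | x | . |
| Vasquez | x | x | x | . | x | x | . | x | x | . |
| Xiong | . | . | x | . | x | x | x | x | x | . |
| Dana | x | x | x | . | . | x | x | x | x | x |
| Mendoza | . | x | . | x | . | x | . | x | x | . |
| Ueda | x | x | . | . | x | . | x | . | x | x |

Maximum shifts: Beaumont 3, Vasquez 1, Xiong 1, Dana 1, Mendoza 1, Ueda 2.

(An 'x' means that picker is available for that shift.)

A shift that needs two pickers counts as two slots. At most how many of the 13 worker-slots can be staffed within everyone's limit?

9

Total capacity across all pickers is 3+1+1+1+1+2 = 9, and 13 slots are needed, so at most 9 can be filled.
An assignment achieving 9: Feb 17→Vasquez, Feb 18→Mendoza, Feb 19→Beaumont, Feb 20→Beaumont, Feb 21→Beaumont+Xiong, Feb 23→Ueda, Feb 26→Dana+Ueda.
Loads: Beaumont 3/3, Vasquez 1/1, Xiong 1/1, Dana 1/1, Mendoza 1/1, Ueda 2/2.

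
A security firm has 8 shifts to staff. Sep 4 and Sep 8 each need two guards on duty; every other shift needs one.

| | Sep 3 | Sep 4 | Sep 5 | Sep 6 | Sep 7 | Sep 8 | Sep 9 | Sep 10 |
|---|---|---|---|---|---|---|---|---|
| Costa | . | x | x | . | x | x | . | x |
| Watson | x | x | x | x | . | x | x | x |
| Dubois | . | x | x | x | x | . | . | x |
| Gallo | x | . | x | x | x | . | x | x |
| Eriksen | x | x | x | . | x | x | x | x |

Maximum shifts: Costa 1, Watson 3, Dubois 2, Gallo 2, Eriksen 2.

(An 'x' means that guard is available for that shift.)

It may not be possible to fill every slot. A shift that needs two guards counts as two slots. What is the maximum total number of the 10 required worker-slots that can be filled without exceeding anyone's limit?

Total capacity across all guards is 1+3+2+2+2 = 10, and 10 slots are needed, so at most 10 can be filled.
An assignment achieving 10: Sep 3→Watson, Sep 4→Dubois+Eriksen, Sep 5→Gallo, Sep 6→Watson, Sep 7→Dubois, Sep 8→Costa+Watson, Sep 9→Gallo, Sep 10→Eriksen.
Loads: Costa 1/1, Watson 3/3, Dubois 2/2, Gallo 2/2, Eriksen 2/2.

10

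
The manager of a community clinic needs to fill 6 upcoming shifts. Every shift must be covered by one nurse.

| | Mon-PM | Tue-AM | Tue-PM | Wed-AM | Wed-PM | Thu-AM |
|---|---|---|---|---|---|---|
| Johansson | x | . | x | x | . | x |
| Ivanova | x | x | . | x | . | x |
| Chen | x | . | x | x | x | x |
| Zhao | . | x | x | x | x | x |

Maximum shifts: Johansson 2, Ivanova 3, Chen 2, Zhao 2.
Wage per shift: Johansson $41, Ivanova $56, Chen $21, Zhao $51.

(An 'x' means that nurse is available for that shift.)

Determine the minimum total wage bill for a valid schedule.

Picking the cheapest available nurse for each shift independently would cost $156, but that ignores the shift limits.
An optimal schedule: Mon-PM→Chen, Tue-AM→Zhao, Tue-PM→Johansson, Wed-AM→Johansson, Wed-PM→Chen, Thu-AM→Zhao.
Total: 21 + 51 + 41 + 41 + 21 + 51 = $226.

$226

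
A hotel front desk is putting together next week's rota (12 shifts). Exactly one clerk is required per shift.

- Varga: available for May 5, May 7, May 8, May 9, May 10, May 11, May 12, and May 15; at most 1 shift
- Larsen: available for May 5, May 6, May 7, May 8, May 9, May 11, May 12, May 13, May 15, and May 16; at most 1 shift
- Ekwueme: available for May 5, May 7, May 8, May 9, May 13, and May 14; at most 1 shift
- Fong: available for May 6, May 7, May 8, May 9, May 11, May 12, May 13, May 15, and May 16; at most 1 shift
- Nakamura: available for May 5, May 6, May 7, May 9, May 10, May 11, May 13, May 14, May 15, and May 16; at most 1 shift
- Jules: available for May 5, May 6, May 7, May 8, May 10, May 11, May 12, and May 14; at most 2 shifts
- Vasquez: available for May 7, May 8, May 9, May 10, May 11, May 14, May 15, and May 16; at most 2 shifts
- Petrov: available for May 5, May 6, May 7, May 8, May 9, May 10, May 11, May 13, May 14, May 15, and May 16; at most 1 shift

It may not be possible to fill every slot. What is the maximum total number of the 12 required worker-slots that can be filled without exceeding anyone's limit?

Total capacity across all clerks is 1+1+1+1+1+2+2+1 = 10, and 12 slots are needed, so at most 10 can be filled.
An assignment achieving 10: May 5→Jules, May 6→Larsen, May 8→Vasquez, May 9→Petrov, May 10→Nakamura, May 12→Varga, May 13→Ekwueme, May 14→Jules, May 15→Vasquez, May 16→Fong.
Loads: Varga 1/1, Larsen 1/1, Ekwueme 1/1, Fong 1/1, Nakamura 1/1, Jules 2/2, Vasquez 2/2, Petrov 1/1.

10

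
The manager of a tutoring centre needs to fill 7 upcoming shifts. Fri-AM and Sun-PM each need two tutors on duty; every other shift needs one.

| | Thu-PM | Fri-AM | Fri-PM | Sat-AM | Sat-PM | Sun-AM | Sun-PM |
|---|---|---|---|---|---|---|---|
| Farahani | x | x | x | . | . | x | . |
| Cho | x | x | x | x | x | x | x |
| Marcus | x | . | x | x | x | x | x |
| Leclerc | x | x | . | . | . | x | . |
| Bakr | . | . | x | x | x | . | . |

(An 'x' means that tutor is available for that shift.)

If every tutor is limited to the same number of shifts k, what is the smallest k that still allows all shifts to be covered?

2

With 5 tutors and 9 worker-slots to fill, someone must work at least ⌈9/5⌉ = 2 shifts, so k ≥ 2.
k = 2 works: Thu-PM→Farahani, Fri-AM→Farahani+Cho, Fri-PM→Bakr, Sat-AM→Marcus, Sat-PM→Bakr, Sun-AM→Leclerc, Sun-PM→Cho+Marcus.
Loads: Farahani 2, Cho 2, Marcus 2, Leclerc 1, Bakr 2 — all ≤ 2.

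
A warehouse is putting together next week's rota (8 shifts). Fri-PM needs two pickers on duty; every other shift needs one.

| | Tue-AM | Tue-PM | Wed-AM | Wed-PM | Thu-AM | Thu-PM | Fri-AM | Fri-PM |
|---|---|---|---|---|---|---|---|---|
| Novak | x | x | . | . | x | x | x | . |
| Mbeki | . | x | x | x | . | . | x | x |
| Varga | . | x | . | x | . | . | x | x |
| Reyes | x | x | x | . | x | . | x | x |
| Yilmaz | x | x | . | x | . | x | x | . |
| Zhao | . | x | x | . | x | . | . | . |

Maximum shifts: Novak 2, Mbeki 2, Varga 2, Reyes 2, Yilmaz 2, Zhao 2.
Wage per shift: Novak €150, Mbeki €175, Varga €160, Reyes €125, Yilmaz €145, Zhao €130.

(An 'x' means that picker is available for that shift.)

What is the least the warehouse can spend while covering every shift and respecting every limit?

€1260

Picking the cheapest available picker for each shift independently would cost €1200, but that ignores the shift limits.
An optimal schedule: Tue-AM→Reyes, Tue-PM→Novak, Wed-AM→Zhao, Wed-PM→Yilmaz, Thu-AM→Zhao, Thu-PM→Yilmaz, Fri-AM→Novak, Fri-PM→Reyes+Varga.
Total: 125 + 150 + 130 + 145 + 130 + 145 + 150 + 125 + 160 = €1260.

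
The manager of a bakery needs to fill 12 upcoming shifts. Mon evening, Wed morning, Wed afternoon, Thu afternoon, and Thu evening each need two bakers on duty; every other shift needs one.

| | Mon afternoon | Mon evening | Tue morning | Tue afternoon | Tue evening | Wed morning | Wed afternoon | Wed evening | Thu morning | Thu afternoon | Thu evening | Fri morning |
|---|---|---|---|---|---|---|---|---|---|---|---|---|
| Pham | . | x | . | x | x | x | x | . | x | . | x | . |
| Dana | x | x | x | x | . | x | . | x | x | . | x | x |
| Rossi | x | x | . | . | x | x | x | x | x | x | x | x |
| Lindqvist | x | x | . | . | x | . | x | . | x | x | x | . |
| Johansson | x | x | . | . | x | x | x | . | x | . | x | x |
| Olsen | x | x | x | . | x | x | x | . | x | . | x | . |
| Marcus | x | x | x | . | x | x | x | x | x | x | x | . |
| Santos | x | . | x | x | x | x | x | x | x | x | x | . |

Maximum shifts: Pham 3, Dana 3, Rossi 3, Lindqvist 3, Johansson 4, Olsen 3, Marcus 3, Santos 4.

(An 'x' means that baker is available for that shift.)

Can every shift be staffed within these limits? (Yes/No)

Yes

One valid schedule: Mon afternoon→Rossi, Mon evening→Rossi+Lindqvist, Tue morning→Dana, Tue afternoon→Pham, Tue evening→Pham, Wed morning→Johansson+Olsen, Wed afternoon→Lindqvist+Johansson, Wed evening→Dana, Thu morning→Pham, Thu afternoon→Rossi+Lindqvist, Thu evening→Johansson+Olsen, Fri morning→Dana.
Loads: Pham 3/3, Dana 3/3, Rossi 3/3, Lindqvist 3/3, Johansson 3/4, Olsen 2/3, Marcus 0/3, Santos 0/4 — all within limits.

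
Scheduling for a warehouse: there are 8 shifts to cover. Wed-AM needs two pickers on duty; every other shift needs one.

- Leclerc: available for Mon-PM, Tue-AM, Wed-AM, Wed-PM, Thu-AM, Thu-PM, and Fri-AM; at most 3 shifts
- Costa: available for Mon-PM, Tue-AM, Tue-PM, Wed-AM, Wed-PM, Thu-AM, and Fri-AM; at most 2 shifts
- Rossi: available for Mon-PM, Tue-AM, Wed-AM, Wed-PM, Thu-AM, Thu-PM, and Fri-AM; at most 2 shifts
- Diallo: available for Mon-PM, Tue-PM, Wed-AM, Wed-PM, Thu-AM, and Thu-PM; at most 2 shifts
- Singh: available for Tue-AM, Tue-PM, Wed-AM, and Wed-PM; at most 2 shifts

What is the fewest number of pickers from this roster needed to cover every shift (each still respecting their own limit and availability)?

9 slots to fill and no one can take more than 3, so at least ⌈9/3⌉ = 3 pickers are needed.
Any 3 pickers together have capacity at most 3+2+2 = 7 < 9 slots, so 3 can never suffice.
Leclerc, Costa, Rossi, and Diallo alone can cover everything: Mon-PM→Costa, Tue-AM→Leclerc, Tue-PM→Costa, Wed-AM→Rossi+Diallo, Wed-PM→Rossi, Thu-AM→Diallo, Thu-PM→Leclerc, Fri-AM→Leclerc.

4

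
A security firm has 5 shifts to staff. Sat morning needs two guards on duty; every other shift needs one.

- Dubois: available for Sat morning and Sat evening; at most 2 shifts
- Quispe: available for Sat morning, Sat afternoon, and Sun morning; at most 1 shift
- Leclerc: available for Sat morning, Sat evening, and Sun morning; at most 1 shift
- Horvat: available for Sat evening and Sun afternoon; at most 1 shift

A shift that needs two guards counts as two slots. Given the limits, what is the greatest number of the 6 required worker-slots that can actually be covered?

5

Total capacity across all guards is 2+1+1+1 = 5, and 6 slots are needed, so at most 5 can be filled.
An assignment achieving 5: Sat morning→Dubois, Sat afternoon→Quispe, Sat evening→Dubois, Sun morning→Leclerc, Sun afternoon→Horvat.
Loads: Dubois 2/2, Quispe 1/1, Leclerc 1/1, Horvat 1/1.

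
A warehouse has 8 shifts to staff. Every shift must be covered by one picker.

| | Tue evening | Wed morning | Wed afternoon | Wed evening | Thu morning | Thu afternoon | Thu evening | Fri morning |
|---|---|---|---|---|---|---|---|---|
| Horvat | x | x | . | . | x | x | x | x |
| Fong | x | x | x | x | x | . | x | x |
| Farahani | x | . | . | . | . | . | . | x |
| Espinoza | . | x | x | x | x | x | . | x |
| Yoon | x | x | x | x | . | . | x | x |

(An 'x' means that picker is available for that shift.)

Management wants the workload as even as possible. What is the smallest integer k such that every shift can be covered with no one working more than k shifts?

With 5 pickers and 8 worker-slots to fill, someone must work at least ⌈8/5⌉ = 2 shifts, so k ≥ 2.
k = 2 works: Tue evening→Farahani, Wed morning→Espinoza, Wed afternoon→Fong, Wed evening→Fong, Thu morning→Horvat, Thu afternoon→Horvat, Thu evening→Yoon, Fri morning→Farahani.
Loads: Horvat 2, Fong 2, Farahani 2, Espinoza 1, Yoon 1 — all ≤ 2.

2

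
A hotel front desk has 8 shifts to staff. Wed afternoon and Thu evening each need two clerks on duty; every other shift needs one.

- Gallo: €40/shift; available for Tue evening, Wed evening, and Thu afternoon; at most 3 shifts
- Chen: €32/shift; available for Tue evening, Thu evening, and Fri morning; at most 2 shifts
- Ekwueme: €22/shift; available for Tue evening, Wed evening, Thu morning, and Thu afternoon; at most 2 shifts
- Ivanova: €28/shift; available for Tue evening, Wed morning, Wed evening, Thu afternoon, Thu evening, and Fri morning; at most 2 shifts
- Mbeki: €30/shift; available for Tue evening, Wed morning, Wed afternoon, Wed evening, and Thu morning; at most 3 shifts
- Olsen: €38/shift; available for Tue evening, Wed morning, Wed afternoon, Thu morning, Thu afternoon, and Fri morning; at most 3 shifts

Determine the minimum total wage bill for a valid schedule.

Wed afternoon can only be covered by Mbeki and Olsen, so that assignment is forced.
Thu evening can only be covered by Chen and Ivanova, so that assignment is forced.
Picking the cheapest available clerk for each shift independently would cost €272, but that ignores the shift limits.
An optimal schedule: Tue evening→Mbeki, Wed morning→Ivanova, Wed afternoon→Mbeki+Olsen, Wed evening→Mbeki, Thu morning→Ekwueme, Thu afternoon→Ekwueme, Thu evening→Ivanova+Chen, Fri morning→Chen.
Total: 30 + 28 + 30 + 38 + 30 + 22 + 22 + 28 + 32 + 32 = €292.

€292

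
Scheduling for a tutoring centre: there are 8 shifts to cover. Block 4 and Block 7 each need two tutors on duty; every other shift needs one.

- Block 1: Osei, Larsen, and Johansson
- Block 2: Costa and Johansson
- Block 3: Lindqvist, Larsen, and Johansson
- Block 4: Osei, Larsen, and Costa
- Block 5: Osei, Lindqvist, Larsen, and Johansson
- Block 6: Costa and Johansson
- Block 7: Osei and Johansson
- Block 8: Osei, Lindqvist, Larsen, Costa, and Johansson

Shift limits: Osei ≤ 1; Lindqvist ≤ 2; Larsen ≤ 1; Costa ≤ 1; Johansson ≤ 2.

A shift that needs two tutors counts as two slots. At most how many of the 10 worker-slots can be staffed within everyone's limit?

7

Total capacity across all tutors is 1+2+1+1+2 = 7, and 10 slots are needed, so at most 7 can be filled.
An assignment achieving 7: Block 1→Larsen, Block 2→Costa, Block 3→Lindqvist, Block 5→Lindqvist, Block 6→Johansson, Block 7→Osei+Johansson.
Loads: Osei 1/1, Lindqvist 2/2, Larsen 1/1, Costa 1/1, Johansson 2/2.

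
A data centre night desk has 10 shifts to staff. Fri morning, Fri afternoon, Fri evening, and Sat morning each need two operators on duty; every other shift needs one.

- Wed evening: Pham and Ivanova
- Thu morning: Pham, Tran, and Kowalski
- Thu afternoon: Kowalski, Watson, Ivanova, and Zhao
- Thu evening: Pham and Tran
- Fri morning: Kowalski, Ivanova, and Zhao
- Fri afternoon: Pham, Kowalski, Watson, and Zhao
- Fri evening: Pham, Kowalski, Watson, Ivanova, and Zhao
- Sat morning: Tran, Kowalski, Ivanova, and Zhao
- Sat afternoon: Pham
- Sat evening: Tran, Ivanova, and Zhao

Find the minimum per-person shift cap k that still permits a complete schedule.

With 6 operators and 14 worker-slots to fill, someone must work at least ⌈14/6⌉ = 3 shifts, so k ≥ 3.
k = 3 works: Wed evening→Pham, Thu morning→Tran, Thu afternoon→Kowalski, Thu evening→Pham, Fri morning→Kowalski+Ivanova, Fri afternoon→Kowalski+Watson, Fri evening→Watson+Ivanova, Sat morning→Tran+Ivanova, Sat afternoon→Pham, Sat evening→Tran.
Loads: Pham 3, Tran 3, Kowalski 3, Watson 2, Ivanova 3, Zhao 0 — all ≤ 3.

3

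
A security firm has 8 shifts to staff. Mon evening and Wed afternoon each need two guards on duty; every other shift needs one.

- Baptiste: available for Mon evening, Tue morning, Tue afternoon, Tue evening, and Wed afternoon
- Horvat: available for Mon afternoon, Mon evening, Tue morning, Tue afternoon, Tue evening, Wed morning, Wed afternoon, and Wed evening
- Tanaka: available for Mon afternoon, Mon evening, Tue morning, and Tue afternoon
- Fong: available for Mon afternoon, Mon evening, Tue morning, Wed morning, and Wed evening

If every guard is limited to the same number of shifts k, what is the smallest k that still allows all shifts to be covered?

3

With 4 guards and 10 worker-slots to fill, someone must work at least ⌈10/4⌉ = 3 shifts, so k ≥ 3.
k = 3 works: Mon afternoon→Tanaka, Mon evening→Tanaka+Fong, Tue morning→Tanaka, Tue afternoon→Baptiste, Tue evening→Baptiste, Wed morning→Horvat, Wed afternoon→Baptiste+Horvat, Wed evening→Horvat.
Loads: Baptiste 3, Horvat 3, Tanaka 3, Fong 1 — all ≤ 3.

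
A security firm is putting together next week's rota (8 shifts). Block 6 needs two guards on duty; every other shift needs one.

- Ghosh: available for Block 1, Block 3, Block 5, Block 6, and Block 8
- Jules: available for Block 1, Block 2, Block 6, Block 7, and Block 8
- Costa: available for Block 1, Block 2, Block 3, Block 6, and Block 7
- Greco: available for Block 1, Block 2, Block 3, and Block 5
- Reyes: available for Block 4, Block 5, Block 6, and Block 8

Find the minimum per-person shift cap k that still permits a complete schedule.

With 5 guards and 9 worker-slots to fill, someone must work at least ⌈9/5⌉ = 2 shifts, so k ≥ 2.
k = 2 works: Block 1→Costa, Block 2→Jules, Block 3→Ghosh, Block 4→Reyes, Block 5→Greco, Block 6→Costa+Reyes, Block 7→Jules, Block 8→Ghosh.
Loads: Ghosh 2, Jules 2, Costa 2, Greco 1, Reyes 2 — all ≤ 2.

2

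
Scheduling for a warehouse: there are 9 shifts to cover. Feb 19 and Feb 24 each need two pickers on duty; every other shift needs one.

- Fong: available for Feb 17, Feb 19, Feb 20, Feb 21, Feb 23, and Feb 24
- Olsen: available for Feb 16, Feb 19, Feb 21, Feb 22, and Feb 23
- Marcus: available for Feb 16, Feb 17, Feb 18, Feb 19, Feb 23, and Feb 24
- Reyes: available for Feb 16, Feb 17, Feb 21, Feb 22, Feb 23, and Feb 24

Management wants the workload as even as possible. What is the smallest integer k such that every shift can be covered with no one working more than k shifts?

3

With 4 pickers and 11 worker-slots to fill, someone must work at least ⌈11/4⌉ = 3 shifts, so k ≥ 3.
k = 3 works: Feb 16→Olsen, Feb 17→Fong, Feb 18→Marcus, Feb 19→Fong+Olsen, Feb 20→Fong, Feb 21→Reyes, Feb 22→Olsen, Feb 23→Marcus, Feb 24→Marcus+Reyes.
Loads: Fong 3, Olsen 3, Marcus 3, Reyes 2 — all ≤ 3.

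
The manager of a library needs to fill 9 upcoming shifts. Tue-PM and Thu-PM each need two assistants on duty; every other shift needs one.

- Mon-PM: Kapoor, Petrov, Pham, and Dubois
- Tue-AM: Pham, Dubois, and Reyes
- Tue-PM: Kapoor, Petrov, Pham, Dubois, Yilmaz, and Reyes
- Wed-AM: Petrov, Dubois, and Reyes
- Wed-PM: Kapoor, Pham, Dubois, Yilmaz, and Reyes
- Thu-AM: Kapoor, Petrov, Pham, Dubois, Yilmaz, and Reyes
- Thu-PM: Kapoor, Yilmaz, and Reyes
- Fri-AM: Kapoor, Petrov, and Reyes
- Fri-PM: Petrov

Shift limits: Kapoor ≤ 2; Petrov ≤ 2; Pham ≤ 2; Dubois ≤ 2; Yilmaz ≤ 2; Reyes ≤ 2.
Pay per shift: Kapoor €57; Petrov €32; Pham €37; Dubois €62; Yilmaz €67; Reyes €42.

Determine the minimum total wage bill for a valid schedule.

Fri-PM can only be covered by Petrov, so that assignment is forced.
Picking the cheapest available assistant for each shift independently would cost €402, but that ignores the shift limits.
An optimal schedule: Mon-PM→Pham, Tue-AM→Pham, Tue-PM→Dubois+Yilmaz, Wed-AM→Petrov, Wed-PM→Kapoor, Thu-AM→Dubois, Thu-PM→Reyes+Kapoor, Fri-AM→Reyes, Fri-PM→Petrov.
Total: 37 + 37 + 62 + 67 + 32 + 57 + 62 + 42 + 57 + 42 + 32 = €527.

€527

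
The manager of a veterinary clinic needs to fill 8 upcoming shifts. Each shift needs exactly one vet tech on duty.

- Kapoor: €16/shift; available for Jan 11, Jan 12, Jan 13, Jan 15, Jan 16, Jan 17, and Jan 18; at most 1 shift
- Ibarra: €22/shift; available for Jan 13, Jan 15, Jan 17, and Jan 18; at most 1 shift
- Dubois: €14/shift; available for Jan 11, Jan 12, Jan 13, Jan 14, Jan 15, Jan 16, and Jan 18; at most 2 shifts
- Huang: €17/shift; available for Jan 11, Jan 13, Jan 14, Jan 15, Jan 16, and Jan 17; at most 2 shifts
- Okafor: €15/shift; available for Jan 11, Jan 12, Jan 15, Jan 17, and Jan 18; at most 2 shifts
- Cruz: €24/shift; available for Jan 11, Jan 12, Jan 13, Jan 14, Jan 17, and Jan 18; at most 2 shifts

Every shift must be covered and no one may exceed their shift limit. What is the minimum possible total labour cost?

€130

Picking the cheapest available vet tech for each shift independently would cost €113, but that ignores the shift limits.
An optimal schedule: Jan 11→Huang, Jan 12→Dubois, Jan 13→Ibarra, Jan 14→Dubois, Jan 15→Huang, Jan 16→Kapoor, Jan 17→Okafor, Jan 18→Okafor.
Total: 17 + 14 + 22 + 14 + 17 + 16 + 15 + 15 = €130.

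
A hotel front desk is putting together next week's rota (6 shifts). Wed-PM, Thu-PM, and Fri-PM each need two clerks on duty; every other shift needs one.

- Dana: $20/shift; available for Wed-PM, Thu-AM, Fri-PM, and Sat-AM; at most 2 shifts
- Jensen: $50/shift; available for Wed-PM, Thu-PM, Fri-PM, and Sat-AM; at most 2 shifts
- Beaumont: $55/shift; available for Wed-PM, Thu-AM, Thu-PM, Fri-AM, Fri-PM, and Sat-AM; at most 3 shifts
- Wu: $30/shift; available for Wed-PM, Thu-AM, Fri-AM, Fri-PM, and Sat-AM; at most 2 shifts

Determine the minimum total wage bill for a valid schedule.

$365

Thu-PM can only be covered by Jensen and Beaumont, so that assignment is forced.
Picking the cheapest available clerk for each shift independently would cost $275, but that ignores the shift limits.
An optimal schedule: Wed-PM→Jensen+Wu, Thu-AM→Dana, Thu-PM→Jensen+Beaumont, Fri-AM→Beaumont, Fri-PM→Beaumont+Wu, Sat-AM→Dana.
Total: 50 + 30 + 20 + 50 + 55 + 55 + 55 + 30 + 20 = $365.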